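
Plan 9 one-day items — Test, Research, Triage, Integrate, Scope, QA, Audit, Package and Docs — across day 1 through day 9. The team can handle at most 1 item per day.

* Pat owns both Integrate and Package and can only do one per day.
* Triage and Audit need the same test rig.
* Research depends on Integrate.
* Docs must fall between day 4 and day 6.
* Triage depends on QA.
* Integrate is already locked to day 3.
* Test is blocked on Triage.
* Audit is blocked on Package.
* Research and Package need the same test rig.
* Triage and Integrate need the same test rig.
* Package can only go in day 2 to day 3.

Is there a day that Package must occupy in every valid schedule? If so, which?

Package's window is day 2–day 3.
Integrate is fixed at day 3, and Package can't share a day with Integrate.
So Package must be day 2.

day 2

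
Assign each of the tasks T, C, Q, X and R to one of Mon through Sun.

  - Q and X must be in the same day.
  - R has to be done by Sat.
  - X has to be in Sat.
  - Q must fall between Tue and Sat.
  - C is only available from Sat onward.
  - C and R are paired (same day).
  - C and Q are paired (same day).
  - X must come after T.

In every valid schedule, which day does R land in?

Sat

R must be in the same day as C, which can't be before Sat, so R is at least Sat; R's own window allows nothing later than Sat.
So R is pinned to Sat.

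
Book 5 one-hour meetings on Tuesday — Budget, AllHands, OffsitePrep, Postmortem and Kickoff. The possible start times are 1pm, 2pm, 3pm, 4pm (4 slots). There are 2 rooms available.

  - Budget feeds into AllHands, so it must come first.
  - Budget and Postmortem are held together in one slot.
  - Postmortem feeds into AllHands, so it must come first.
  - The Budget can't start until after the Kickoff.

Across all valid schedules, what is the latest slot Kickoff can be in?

2pm

Downstream work caps Kickoff at 2pm.
Kickoff at 2pm is achievable: Kickoff in 2pm; AllHands in 4pm; Postmortem in 3pm; OffsitePrep in 1pm; Budget in 3pm.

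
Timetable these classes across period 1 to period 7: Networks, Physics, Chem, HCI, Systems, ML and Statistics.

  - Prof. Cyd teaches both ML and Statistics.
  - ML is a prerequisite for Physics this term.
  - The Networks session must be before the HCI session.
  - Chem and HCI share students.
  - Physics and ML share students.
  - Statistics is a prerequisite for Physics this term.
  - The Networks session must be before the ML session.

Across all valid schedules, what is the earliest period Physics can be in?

Precedence pushes Physics to at least period 3.
Physics at period 3 is achievable: Systems -> period 1, Chem -> period 1, ML -> period 2, Physics -> period 3, HCI -> period 2, Networks -> period 1, Statistics -> period 1.

period 3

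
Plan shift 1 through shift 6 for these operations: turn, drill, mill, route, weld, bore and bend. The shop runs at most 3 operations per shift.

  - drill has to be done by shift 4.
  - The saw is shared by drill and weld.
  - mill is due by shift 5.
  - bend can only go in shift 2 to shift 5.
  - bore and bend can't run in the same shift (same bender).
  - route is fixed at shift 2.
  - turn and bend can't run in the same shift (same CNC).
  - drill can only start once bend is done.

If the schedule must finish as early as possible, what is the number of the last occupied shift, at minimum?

3

The precedence chain requires at least 2 distinct shifts.
With at most 3 per shift and 7 operations, at least 3 shifts are needed.
Propagating the time windows through the other constraints, drill can't land before shift 3, so the schedule must run through at least shift 3.
3 works (last occupied shift: shift 3): for example route=shift 2; turn=shift 1; bend=shift 2; weld=shift 1; bore=shift 3; mill=shift 1; drill=shift 3.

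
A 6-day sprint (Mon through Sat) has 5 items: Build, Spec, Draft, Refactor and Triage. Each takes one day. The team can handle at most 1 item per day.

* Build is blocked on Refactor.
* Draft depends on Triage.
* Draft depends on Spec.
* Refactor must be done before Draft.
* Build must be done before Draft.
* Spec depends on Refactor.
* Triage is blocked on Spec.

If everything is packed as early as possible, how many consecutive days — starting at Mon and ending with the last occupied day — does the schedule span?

5

The precedence chain requires at least 4 distinct days.
With at most 1 per day and 5 work items, at least 5 days are needed.
5 works (last occupied day: Fri): for example Refactor=Mon; Spec=Tue; Build=Wed; Triage=Thu; Draft=Fri.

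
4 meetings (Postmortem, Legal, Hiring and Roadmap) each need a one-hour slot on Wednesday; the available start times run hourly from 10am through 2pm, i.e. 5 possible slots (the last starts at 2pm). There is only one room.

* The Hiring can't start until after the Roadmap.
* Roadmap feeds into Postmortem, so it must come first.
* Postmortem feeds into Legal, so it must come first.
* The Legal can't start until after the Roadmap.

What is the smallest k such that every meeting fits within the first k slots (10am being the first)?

4 slots

The precedence chain requires at least 3 distinct slots.
With at most 1 per slot and 4 meetings, at least 4 slots are needed.
4 works (last occupied slot: 1pm): for example Legal -> 12pm, Roadmap -> 10am, Postmortem -> 11am, Hiring -> 1pm.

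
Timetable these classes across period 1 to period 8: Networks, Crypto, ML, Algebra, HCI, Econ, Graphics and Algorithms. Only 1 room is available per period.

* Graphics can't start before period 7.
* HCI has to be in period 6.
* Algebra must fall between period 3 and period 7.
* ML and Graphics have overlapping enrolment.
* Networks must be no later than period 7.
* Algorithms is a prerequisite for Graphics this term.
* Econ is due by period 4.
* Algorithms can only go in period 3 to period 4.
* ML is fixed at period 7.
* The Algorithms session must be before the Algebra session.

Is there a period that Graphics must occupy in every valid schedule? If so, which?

period 8

Graphics's window is period 7–period 8.
ML is fixed at period 7, and Graphics can't share a period with ML.
So Graphics must be period 8.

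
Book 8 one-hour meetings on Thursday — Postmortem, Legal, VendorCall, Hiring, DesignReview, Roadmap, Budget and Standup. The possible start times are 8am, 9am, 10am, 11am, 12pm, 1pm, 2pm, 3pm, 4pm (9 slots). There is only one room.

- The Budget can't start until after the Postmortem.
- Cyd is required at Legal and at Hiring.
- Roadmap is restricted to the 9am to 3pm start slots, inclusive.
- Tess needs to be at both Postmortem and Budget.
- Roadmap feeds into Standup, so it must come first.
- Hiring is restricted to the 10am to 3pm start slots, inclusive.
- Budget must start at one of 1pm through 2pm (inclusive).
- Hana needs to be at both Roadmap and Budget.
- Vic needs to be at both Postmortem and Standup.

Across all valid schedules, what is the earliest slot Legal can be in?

Legal at 8am is achievable: DesignReview in 3pm; VendorCall in 2pm; Hiring in 10am; Roadmap in 9am; Postmortem in 11am; Legal in 8am; Budget in 1pm; Standup in 12pm.

8am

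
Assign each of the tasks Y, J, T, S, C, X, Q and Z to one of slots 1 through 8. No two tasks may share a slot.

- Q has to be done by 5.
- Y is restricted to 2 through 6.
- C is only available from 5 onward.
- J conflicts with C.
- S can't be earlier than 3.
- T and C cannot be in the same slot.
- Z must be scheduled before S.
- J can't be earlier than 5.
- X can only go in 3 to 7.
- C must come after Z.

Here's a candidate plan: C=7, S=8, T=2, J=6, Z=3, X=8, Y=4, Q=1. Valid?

X can only go in 3 to 7 — violated.
C must come after Z — holds.
S can't be earlier than 3 — holds.
Z must be scheduled before S — holds.
C is only available from 5 onward — holds.
J can't be earlier than 5 — holds.
No two tasks may share a slot — violated.
Q has to be done by 5 — holds.
J conflicts with C — holds.
Y is restricted to 2 through 6 — holds.
T and C cannot be in the same slot — holds.

No. X can only go in 3 to 7 is not satisfied.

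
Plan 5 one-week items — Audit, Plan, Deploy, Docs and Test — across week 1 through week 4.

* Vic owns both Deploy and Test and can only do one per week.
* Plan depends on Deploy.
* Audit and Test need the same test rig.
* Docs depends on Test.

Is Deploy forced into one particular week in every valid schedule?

No

Deploy can be week 1 (e.g. Deploy -> week 1; Docs -> week 3; Plan -> week 2; Audit -> week 1; Test -> week 2) or week 2 (e.g. Test -> week 1; Plan -> week 3; Docs -> week 2; Audit -> week 2; Deploy -> week 2).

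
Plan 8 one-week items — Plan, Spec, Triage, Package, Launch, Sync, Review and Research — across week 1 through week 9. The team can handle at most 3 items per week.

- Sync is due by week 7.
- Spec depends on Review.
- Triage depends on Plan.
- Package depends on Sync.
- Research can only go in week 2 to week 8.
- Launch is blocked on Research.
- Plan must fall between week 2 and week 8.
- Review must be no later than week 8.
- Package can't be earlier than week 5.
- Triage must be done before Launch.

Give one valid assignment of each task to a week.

Launch=week 4; Triage=week 3; Sync=week 1; Spec=week 2; Review=week 1; Package=week 5; Plan=week 2; Research=week 2

Checking: Triage(week 3) before Launch(week 4); Research(week 2) before Launch(week 4); Review(week 1) before Spec(week 2); Plan(week 2) before Triage(week 3); Sync(week 1) before Package(week 5); Research=week 2 in [week 2,week 8]; Plan=week 2 in [week 2,week 8]; Review=week 1 in [week 1,week 8]; Sync=week 1 in [week 1,week 7]; Package=week 5 in [week 5,week 9]; max 3 per week (cap 3).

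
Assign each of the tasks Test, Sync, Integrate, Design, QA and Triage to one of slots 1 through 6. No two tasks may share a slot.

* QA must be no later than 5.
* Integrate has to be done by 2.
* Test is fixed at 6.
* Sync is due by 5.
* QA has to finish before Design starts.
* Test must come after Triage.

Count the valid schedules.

Splitting on Sync: it can be 1 (3), 2 (3), 3 (6), 4 (6), 5 (6). Listing each branch's schedules as (Test, Integrate, Design, QA, Triage):
Sync=1: (6,2,4,3,5) (6,2,5,3,4) (6,2,5,4,3) — 3.
Sync=2: (6,1,4,3,5) (6,1,5,3,4) (6,1,5,4,3) — 3.
Sync=3: (6,1,4,2,5) (6,1,5,2,4) (6,1,5,4,2) (6,2,4,1,5) (6,2,5,1,4) (6,2,5,4,1) — 6.
Sync=4: (6,1,3,2,5) (6,1,5,2,3) (6,1,5,3,2) (6,2,3,1,5) (6,2,5,1,3) (6,2,5,3,1) — 6.
Sync=5: (6,1,3,2,4) (6,1,4,2,3) (6,1,4,3,2) (6,2,3,1,4) (6,2,4,1,3) (6,2,4,3,1) — 6.
Summing: 3 + 3 + 6 + 6 + 6 = 24.

24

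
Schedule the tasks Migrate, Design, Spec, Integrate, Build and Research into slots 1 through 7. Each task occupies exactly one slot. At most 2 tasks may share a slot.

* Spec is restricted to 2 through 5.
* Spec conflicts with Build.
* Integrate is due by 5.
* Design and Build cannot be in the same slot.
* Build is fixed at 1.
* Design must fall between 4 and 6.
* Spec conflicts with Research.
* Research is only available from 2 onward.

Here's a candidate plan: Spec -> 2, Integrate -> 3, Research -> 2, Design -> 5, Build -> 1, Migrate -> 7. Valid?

No. Spec conflicts with Research is not satisfied.

Spec conflicts with Build — holds.
Research is only available from 2 onward — holds.
At most 2 tasks may share a slot — holds.
Build is fixed at 1 — holds.
Spec conflicts with Research — violated.
Integrate is due by 5 — holds.
Spec is restricted to 2 through 5 — holds.
Design and Build cannot be in the same slot — holds.
Design must fall between 4 and 6 — holds.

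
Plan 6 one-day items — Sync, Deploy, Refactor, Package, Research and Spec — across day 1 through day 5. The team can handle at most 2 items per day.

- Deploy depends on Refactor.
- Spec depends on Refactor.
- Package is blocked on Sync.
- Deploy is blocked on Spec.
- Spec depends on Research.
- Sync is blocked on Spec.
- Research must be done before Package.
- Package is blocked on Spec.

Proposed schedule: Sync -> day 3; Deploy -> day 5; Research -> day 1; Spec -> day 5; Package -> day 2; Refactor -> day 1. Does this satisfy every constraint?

Invalid. Package is blocked on Spec.

Sync is blocked on Spec — violated.
Deploy is blocked on Spec — violated.
Spec depends on Research — holds.
Deploy depends on Refactor — holds.
Research must be done before Package — holds.
Package is blocked on Spec — violated.
The team can handle at most 2 items per day — holds.
Package is blocked on Sync — violated.
Spec depends on Refactor — holds.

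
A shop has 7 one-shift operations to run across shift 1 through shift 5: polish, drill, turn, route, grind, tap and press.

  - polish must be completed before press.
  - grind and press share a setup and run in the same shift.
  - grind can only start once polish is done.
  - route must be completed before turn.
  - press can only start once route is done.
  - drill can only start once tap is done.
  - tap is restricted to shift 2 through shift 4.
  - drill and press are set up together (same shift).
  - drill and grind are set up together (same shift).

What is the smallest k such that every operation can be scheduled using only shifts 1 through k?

3

The precedence chain requires at least 2 distinct shifts.
Propagating the time windows through the other constraints, drill can't land before shift 3, so the schedule must run through at least shift 3.
3 works (last occupied shift: shift 3): for example turn in shift 2; drill in shift 3; polish in shift 1; press in shift 3; grind in shift 3; tap in shift 2; route in shift 1.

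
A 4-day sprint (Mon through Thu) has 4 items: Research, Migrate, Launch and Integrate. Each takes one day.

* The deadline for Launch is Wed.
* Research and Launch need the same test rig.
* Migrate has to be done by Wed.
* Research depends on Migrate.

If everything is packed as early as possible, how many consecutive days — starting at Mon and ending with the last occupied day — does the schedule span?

2

The precedence chain requires at least 2 distinct days.
2 works (last occupied day: Tue): for example Integrate in Mon, Research in Tue, Launch in Mon, Migrate in Mon.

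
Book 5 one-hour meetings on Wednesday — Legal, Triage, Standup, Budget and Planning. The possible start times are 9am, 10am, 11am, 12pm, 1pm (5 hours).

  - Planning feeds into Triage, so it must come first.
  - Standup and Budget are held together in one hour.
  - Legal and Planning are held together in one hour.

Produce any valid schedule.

Planning -> 9am; Triage -> 10am; Legal -> 9am; Standup -> 9am; Budget -> 9am

Checking: Planning(9am) before Triage(10am); Legal = Planning = 9am; Standup = Budget = 9am.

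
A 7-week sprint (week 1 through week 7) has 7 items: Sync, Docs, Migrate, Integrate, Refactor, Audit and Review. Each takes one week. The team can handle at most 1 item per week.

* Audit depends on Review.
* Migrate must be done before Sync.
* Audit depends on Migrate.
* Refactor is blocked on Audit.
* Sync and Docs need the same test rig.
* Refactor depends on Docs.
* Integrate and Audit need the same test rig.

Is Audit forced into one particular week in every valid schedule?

Audit can be week 3 (e.g. Docs in week 4, Audit in week 3, Integrate in week 7, Review in week 2, Migrate in week 1, Refactor in week 5, Sync in week 6) or week 4 (e.g. Review -> week 3; Refactor -> week 5; Migrate -> week 1; Sync -> week 6; Audit -> week 4; Integrate -> week 7; Docs -> week 2).

No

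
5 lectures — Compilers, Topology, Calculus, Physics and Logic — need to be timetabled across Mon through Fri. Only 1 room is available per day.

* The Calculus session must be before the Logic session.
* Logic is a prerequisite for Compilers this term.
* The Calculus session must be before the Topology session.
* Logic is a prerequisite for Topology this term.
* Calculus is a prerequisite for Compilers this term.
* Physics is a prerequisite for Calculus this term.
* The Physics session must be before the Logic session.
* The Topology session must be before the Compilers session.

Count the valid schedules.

Enumerating: Compilers in Fri; Calculus in Tue; Logic in Wed; Topology in Thu; Physics in Mon.

1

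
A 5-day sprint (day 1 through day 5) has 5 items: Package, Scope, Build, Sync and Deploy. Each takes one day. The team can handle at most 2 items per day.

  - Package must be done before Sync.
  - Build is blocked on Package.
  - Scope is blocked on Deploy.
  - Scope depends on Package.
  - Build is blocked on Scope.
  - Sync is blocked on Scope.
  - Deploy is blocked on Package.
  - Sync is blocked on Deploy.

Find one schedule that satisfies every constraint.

Scope=day 3, Deploy=day 2, Sync=day 4, Package=day 1, Build=day 4

Checking: Deploy(day 2) before Sync(day 4); Package(day 1) before Build(day 4); Package(day 1) before Deploy(day 2); Scope(day 3) before Sync(day 4); Deploy(day 2) before Scope(day 3); Package(day 1) before Sync(day 4); Package(day 1) before Scope(day 3); Scope(day 3) before Build(day 4); max 2 per day (cap 2).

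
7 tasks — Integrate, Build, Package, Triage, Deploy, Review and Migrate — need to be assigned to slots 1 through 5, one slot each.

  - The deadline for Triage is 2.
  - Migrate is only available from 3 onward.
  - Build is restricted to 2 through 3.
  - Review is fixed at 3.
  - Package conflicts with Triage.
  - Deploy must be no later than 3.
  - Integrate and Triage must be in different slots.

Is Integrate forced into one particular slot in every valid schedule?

No

Integrate can be 1 (e.g. Triage=2; Review=3; Package=1; Migrate=3; Integrate=1; Build=2; Deploy=1) or 2 (e.g. Package in 2, Build in 2, Integrate in 2, Triage in 1, Deploy in 1, Review in 3, Migrate in 3).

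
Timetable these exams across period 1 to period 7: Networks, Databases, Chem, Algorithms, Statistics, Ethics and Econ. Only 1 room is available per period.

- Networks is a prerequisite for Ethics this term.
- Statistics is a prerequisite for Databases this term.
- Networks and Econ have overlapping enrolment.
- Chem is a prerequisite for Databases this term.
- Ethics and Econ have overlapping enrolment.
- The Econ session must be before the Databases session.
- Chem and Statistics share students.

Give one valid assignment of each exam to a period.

Databases -> period 4, Econ -> period 3, Chem -> period 1, Networks -> period 5, Ethics -> period 6, Algorithms -> period 7, Statistics -> period 2

Checking: Chem(period 1) before Databases(period 4); Networks(period 5) before Ethics(period 6); Econ(period 3) before Databases(period 4); Statistics(period 2) before Databases(period 4); Ethics(period 6) != Econ(period 3); Networks(period 5) != Econ(period 3); Chem(period 1) != Statistics(period 2); max 1 per period (cap 1).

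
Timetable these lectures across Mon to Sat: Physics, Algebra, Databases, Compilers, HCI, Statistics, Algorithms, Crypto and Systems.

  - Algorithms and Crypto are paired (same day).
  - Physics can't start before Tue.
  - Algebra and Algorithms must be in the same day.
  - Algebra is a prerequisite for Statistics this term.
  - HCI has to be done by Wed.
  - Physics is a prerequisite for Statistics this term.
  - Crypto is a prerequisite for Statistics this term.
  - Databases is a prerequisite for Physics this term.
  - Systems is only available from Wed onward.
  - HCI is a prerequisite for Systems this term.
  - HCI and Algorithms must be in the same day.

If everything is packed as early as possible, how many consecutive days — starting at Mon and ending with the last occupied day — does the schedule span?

3 days

The precedence chain requires at least 3 distinct days.
3 works (last occupied day: Wed): for example Physics=Tue, HCI=Mon, Compilers=Mon, Algebra=Mon, Systems=Wed, Databases=Mon, Statistics=Wed, Crypto=Mon, Algorithms=Mon.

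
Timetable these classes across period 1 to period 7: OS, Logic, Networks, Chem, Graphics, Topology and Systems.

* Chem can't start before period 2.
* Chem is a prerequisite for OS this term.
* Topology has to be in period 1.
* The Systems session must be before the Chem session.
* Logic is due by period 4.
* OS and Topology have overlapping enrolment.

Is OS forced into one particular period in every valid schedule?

No

OS can be period 3 (e.g. Logic=period 1; Graphics=period 1; Topology=period 1; OS=period 3; Chem=period 2; Systems=period 1; Networks=period 1) or period 4 (e.g. Chem -> period 2, Topology -> period 1, Graphics -> period 1, Networks -> period 1, OS -> period 4, Logic -> period 1, Systems -> period 1).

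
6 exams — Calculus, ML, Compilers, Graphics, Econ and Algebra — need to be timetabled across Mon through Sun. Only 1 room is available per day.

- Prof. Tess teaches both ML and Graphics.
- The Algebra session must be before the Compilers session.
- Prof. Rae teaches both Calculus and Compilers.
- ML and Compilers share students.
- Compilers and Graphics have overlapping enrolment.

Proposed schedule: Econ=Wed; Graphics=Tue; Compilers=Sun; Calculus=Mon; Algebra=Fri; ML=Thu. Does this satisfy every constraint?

Prof. Tess teaches both ML and Graphics — holds.
Prof. Rae teaches both Calculus and Compilers — holds.
Compilers and Graphics have overlapping enrolment — holds.
The Algebra session must be before the Compilers session — holds.
ML and Compilers share students — holds.
Only 1 room is available per day — holds.

Yes, all constraints hold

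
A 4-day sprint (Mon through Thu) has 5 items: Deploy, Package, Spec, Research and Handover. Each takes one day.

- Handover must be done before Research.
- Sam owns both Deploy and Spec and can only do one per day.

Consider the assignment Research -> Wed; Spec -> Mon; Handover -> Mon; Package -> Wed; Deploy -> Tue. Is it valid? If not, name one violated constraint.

Handover must be done before Research — holds.
Sam owns both Deploy and Spec and can only do one per day — holds.

Valid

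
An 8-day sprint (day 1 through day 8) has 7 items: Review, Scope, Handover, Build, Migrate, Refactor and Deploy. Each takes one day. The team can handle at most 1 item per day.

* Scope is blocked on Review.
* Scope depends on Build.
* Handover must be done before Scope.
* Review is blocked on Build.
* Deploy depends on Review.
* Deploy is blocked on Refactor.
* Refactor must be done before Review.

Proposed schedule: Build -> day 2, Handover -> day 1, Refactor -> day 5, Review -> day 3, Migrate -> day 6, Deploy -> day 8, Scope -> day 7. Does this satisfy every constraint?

No. Refactor must be done before Review is not satisfied.

Deploy is blocked on Refactor — holds.
Refactor must be done before Review — violated.
The team can handle at most 1 item per day — holds.
Scope is blocked on Review — holds.
Review is blocked on Build — holds.
Scope depends on Build — holds.
Handover must be done before Scope — holds.
Deploy depends on Review — holds.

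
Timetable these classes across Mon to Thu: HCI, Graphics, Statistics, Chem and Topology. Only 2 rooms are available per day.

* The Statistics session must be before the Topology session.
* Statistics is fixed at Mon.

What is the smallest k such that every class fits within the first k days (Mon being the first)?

3 days

The precedence chain requires at least 2 distinct days.
With at most 2 per day and 5 classes, at least 3 days are needed.
3 works (last occupied day: Wed): for example Graphics -> Tue, HCI -> Mon, Statistics -> Mon, Topology -> Tue, Chem -> Wed.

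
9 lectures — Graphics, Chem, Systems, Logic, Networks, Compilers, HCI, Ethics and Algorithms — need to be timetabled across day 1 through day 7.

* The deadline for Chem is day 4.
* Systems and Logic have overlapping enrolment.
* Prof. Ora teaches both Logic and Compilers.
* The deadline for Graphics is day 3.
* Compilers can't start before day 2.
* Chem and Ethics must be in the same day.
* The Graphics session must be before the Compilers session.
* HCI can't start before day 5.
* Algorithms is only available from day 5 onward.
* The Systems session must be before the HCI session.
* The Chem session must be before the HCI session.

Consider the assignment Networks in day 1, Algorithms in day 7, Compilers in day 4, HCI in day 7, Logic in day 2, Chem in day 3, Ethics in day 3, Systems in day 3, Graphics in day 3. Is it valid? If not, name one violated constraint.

The Graphics session must be before the Compilers session — holds.
Algorithms is only available from day 5 onward — holds.
Compilers can't start before day 2 — holds.
The deadline for Chem is day 4 — holds.
Chem and Ethics must be in the same day — holds.
HCI can't start before day 5 — holds.
Prof. Ora teaches both Logic and Compilers — holds.
The deadline for Graphics is day 3 — holds.
The Systems session must be before the HCI session — holds.
Systems and Logic have overlapping enrolment — holds.
The Chem session must be before the HCI session — holds.

Yes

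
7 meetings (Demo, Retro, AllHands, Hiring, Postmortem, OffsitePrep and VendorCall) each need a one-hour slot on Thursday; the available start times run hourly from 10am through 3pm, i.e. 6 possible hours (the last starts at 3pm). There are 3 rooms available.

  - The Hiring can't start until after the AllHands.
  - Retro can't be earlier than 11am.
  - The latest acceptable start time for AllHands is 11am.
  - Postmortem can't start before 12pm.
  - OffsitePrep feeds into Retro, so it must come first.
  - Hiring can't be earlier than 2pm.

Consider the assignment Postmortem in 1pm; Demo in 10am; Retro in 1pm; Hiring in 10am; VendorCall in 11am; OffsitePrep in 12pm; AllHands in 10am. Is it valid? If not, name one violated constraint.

Postmortem can't start before 12pm — holds.
Retro can't be earlier than 11am — holds.
Hiring can't be earlier than 2pm — violated.
The Hiring can't start until after the AllHands — violated.
The latest acceptable start time for AllHands is 11am — holds.
There are 3 rooms available — holds.
OffsitePrep feeds into Retro, so it must come first — holds.

No. Hiring can't be earlier than 2pm is not satisfied.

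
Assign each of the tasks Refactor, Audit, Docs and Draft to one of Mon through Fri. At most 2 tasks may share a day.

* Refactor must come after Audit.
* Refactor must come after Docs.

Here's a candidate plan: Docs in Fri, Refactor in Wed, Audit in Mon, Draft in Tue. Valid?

No. Refactor must come after Docs is not satisfied.

Refactor must come after Docs — violated.
Refactor must come after Audit — holds.
At most 2 tasks may share a day — holds.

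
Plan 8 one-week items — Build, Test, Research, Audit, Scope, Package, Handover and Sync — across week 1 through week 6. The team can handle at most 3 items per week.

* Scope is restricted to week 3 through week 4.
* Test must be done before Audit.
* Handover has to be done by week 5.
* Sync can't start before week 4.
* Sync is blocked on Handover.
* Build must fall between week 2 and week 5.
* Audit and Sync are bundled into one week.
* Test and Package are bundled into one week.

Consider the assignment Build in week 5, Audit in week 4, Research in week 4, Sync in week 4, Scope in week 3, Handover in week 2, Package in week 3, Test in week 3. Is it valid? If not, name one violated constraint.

Sync is blocked on Handover — holds.
Build must fall between week 2 and week 5 — holds.
The team can handle at most 3 items per week — holds.
Test must be done before Audit — holds.
Sync can't start before week 4 — holds.
Handover has to be done by week 5 — holds.
Test and Package are bundled into one week — holds.
Audit and Sync are bundled into one week — holds.
Scope is restricted to week 3 through week 4 — holds.

Yes, all constraints hold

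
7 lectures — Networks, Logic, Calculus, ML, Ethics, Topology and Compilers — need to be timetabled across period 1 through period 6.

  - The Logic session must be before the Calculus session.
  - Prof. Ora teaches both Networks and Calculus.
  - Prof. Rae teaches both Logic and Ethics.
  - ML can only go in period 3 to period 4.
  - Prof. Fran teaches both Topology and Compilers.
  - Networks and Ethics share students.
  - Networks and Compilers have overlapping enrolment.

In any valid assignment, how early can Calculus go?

Precedence pushes Calculus to at least period 2.
Calculus at period 2 is achievable: Calculus=period 2; Compilers=period 2; ML=period 3; Topology=period 1; Logic=period 1; Ethics=period 2; Networks=period 1.

period 2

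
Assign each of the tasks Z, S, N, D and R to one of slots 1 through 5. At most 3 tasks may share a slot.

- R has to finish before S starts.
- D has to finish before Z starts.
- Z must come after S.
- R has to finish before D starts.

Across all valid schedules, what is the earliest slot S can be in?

Precedence pushes S to at least 2; downstream work caps S at 4.
S at 2 is achievable: D in 2, S in 2, R in 1, Z in 3, N in 1.

2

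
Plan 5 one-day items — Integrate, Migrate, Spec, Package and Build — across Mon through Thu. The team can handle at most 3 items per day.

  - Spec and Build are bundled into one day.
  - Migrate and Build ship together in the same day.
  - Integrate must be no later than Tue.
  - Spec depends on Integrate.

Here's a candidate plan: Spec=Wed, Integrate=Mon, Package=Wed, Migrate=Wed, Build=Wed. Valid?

The team can handle at most 3 items per day — violated.
Migrate and Build ship together in the same day — holds.
Integrate must be no later than Tue — holds.
Spec depends on Integrate — holds.
Spec and Build are bundled into one day — holds.

No. The team can handle at most 3 items per day is not satisfied.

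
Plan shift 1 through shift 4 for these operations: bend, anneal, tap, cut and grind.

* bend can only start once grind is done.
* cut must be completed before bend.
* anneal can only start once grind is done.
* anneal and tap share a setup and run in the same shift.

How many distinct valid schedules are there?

31

Splitting on bend: it can be shift 2 (3), shift 3 (10), shift 4 (18). Listing each branch's schedules as (anneal, tap, cut, grind) by shift number:
bend=shift 2: (2,2,1,1) (3,3,1,1) (4,4,1,1) — 3.
bend=shift 3: (2,2,1,1) (2,2,2,1) (3,3,1,1) (3,3,1,2) (3,3,2,1) (3,3,2,2) (4,4,1,1) (4,4,1,2) (4,4,2,1) (4,4,2,2) — 10.
bend=shift 4: (2,2,1,1) (2,2,2,1) (2,2,3,1) (3,3,1,1) (3,3,1,2) (3,3,2,1) (3,3,2,2) (3,3,3,1) (3,3,3,2) (4,4,1,1) (4,4,1,2) (4,4,1,3) (4,4,2,1) (4,4,2,2) (4,4,2,3) (4,4,3,1) (4,4,3,2) (4,4,3,3) — 18.
Summing: 3 + 10 + 18 = 31.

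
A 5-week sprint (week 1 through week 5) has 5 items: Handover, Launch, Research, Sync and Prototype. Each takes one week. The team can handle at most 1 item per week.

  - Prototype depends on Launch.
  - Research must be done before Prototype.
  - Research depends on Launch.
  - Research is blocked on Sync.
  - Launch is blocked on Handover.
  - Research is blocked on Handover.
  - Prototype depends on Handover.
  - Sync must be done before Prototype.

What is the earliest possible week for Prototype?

week 5

Precedence pushes Prototype to at least week 4.
Prototype at week 5 is achievable: Handover -> week 1; Prototype -> week 5; Launch -> week 2; Sync -> week 3; Research -> week 4.
Nothing earlier works — the capacity limit rule out every week before week 5.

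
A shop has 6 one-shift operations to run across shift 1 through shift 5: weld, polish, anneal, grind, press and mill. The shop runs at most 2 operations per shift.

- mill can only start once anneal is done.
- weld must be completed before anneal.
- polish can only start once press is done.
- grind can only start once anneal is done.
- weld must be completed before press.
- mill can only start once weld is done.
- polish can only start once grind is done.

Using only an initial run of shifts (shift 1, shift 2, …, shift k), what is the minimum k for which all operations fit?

The precedence chain requires at least 4 distinct shifts.
With at most 2 per shift and 6 operations, at least 3 shifts are needed.
4 works (last occupied shift: shift 4): for example polish in shift 4; press in shift 2; anneal in shift 2; grind in shift 3; weld in shift 1; mill in shift 3.

4 shifts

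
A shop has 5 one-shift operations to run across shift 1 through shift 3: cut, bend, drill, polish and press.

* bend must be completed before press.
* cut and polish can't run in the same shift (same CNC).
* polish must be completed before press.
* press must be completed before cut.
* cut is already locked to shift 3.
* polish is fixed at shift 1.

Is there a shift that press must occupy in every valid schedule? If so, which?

shift 2

polish is fixed at shift 1 and must come before press, so press is at least shift 2.
cut is fixed at shift 3 and must come after press, so press is at most shift 2.
So press must be shift 2.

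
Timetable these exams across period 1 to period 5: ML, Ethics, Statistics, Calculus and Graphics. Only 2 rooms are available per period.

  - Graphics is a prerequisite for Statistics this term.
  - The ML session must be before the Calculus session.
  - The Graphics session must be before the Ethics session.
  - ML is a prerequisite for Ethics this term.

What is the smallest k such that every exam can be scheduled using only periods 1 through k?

3 periods

The precedence chain requires at least 2 distinct periods.
With at most 2 per period and 5 exams, at least 3 periods are needed.
3 works (last occupied period: period 3): for example Ethics -> period 2, Graphics -> period 1, Calculus -> period 3, ML -> period 1, Statistics -> period 2.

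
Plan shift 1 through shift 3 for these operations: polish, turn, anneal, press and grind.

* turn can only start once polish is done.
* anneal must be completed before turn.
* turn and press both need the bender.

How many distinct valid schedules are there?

Splitting on polish: it can be shift 1 (18), shift 2 (12). Listing each branch's schedules as (turn, anneal, press, grind) by shift number:
polish=shift 1: (2,1,1,1) (2,1,1,2) (2,1,1,3) (2,1,3,1) (2,1,3,2) (2,1,3,3) (3,1,1,1) (3,1,1,2) (3,1,1,3) (3,1,2,1) (3,1,2,2) (3,1,2,3) (3,2,1,1) (3,2,1,2) (3,2,1,3) (3,2,2,1) (3,2,2,2) (3,2,2,3) — 18.
polish=shift 2: (3,1,1,1) (3,1,1,2) (3,1,1,3) (3,1,2,1) (3,1,2,2) (3,1,2,3) (3,2,1,1) (3,2,1,2) (3,2,1,3) (3,2,2,1) (3,2,2,2) (3,2,2,3) — 12.
Summing: 18 + 12 = 30.

30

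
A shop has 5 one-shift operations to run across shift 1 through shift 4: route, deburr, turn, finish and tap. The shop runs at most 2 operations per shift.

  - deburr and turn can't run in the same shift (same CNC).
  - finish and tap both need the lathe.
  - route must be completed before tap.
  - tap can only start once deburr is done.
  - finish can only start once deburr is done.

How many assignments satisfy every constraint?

47

Splitting on route: it can be shift 1 (24), shift 2 (16), shift 3 (7). Listing each branch's schedules as (deburr, turn, finish, tap) by shift number:
route=shift 1: (1,2,2,3) (1,2,2,4) (1,2,3,2) (1,2,3,4) (1,2,4,2) (1,2,4,3) (1,3,2,3) (1,3,2,4) (1,3,3,2) (1,3,3,4) (1,3,4,2) (1,3,4,3) (1,4,2,3) (1,4,2,4) (1,4,3,2) (1,4,3,4) (1,4,4,2) (1,4,4,3) (2,1,3,4) (2,1,4,3) (2,3,3,4) (2,3,4,3) (2,4,3,4) (2,4,4,3) — 24.
route=shift 2: (1,2,3,4) (1,2,4,3) (1,3,2,3) (1,3,2,4) (1,3,3,4) (1,3,4,3) (1,4,2,3) (1,4,2,4) (1,4,3,4) (1,4,4,3) (2,1,3,4) (2,1,4,3) (2,3,3,4) (2,3,4,3) (2,4,3,4) (2,4,4,3) — 16.
route=shift 3: (1,2,2,4) (1,2,3,4) (1,3,2,4) (1,4,2,4) (1,4,3,4) (2,1,3,4) (2,4,3,4) — 7.
Summing: 24 + 16 + 7 = 47.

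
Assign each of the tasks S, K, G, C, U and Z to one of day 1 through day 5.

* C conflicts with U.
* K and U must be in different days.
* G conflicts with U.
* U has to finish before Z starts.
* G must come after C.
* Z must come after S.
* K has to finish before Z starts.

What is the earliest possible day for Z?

Precedence pushes Z to at least day 2.
Z at day 3 is achievable: U -> day 2; S -> day 1; G -> day 3; Z -> day 3; C -> day 1; K -> day 1.
Nothing earlier works — the conflict constraints rule out every day before day 3.

day 3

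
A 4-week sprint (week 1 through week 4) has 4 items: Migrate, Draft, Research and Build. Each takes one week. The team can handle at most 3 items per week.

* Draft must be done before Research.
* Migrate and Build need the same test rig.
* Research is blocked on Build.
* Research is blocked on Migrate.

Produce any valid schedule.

Research=week 3; Migrate=week 1; Build=week 2; Draft=week 1

Checking: Migrate(week 1) before Research(week 3); Draft(week 1) before Research(week 3); Build(week 2) before Research(week 3); Migrate(week 1) != Build(week 2); max 2 per week (cap 3).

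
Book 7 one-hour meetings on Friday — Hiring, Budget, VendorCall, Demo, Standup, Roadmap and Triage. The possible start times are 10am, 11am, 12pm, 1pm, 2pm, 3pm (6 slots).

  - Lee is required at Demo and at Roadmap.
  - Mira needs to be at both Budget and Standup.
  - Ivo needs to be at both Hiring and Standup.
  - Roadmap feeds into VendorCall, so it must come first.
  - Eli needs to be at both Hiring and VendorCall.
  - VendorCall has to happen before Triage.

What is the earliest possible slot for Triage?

12pm

Precedence pushes Triage to at least 12pm.
Triage at 12pm is achievable: Triage in 12pm, Standup in 11am, Budget in 10am, Demo in 11am, Hiring in 10am, VendorCall in 11am, Roadmap in 10am.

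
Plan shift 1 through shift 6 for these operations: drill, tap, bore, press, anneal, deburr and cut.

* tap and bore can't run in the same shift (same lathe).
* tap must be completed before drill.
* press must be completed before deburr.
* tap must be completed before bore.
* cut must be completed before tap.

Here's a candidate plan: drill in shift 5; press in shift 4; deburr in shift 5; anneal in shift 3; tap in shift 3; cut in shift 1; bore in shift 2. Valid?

Invalid. tap must be completed before bore.

tap must be completed before drill — holds.
cut must be completed before tap — holds.
tap must be completed before bore — violated.
press must be completed before deburr — holds.
tap and bore can't run in the same shift (same lathe) — holds.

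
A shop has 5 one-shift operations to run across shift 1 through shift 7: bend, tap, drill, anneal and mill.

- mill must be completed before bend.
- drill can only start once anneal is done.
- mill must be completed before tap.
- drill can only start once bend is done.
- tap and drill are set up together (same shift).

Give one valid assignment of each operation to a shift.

tap=shift 3, bend=shift 2, mill=shift 1, anneal=shift 1, drill=shift 3

Checking: mill(shift 1) before tap(shift 3); bend(shift 2) before drill(shift 3); anneal(shift 1) before drill(shift 3); mill(shift 1) before bend(shift 2); tap = drill = shift 3.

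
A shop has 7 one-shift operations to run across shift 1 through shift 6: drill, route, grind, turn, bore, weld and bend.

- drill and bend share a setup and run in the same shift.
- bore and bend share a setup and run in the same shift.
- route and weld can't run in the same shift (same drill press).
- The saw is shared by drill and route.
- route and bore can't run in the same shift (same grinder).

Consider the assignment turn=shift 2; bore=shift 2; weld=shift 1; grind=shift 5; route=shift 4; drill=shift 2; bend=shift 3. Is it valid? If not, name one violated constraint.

drill and bend share a setup and run in the same shift — violated.
bore and bend share a setup and run in the same shift — violated.
route and weld can't run in the same shift (same drill press) — holds.
route and bore can't run in the same shift (same grinder) — holds.
The saw is shared by drill and route — holds.

No. drill and bend share a setup and run in the same shift is not satisfied.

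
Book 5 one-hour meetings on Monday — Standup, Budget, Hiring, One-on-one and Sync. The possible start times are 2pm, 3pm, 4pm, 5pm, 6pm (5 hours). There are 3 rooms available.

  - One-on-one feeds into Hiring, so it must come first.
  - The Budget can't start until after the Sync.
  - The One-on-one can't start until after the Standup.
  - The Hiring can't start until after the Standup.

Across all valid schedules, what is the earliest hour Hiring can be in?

4pm

Precedence pushes Hiring to at least 4pm.
Hiring at 4pm is achievable: One-on-one=3pm; Sync=2pm; Budget=3pm; Standup=2pm; Hiring=4pm.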